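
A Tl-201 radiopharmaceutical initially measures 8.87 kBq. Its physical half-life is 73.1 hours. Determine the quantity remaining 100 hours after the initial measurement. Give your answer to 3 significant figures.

3.44 kBq

Number of half-lives: n = 100/73.1 ≈ 1.368.
Remaining = 8.87 × (1/2)^1.368 = 8.87 × 0.38743 ≈ 3.4365 kBq.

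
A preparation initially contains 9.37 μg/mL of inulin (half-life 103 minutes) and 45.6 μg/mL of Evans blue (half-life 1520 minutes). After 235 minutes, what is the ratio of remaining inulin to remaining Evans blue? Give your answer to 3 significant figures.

0.0470

inulin: 9.37 × (1/2)^(235/103) = 9.37 × (1/2)^2.2816 ≈ 1.9272 μg/mL.
Evans blue: 45.6 × (1/2)^(235/1520) = 45.6 × (1/2)^0.15461 ≈ 40.966 μg/mL.
Ratio ≈ 1.9272 / 40.966 ≈ 0.047043.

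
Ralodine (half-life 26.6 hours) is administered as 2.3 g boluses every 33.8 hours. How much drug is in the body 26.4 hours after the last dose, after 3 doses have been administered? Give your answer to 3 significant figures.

1.83 g

The 3 doses were given 94, 60.2, 26.4 hours ago.
Total = 2.3·(1/2)^(94/26.6) + 2.3·(1/2)^(60.2/26.6) + 2.3·(1/2)^(26.4/26.6)
      = 0.19858 + 0.47913 + 1.156 ≈ 1.8337 g.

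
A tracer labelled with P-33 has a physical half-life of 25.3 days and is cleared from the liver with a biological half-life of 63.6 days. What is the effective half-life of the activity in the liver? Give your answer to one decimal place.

18.1 days

1/t_eff = 1/t_phys + 1/t_biol = 1/25.3 + 1/63.6 = 0.055249 per day.
t_eff = 25.3 × 63.6 / (25.3 + 63.6) ≈ 18.1 days.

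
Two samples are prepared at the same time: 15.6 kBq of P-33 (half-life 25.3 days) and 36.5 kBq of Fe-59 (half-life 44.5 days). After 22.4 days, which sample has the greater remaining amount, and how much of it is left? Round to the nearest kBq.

Fe-59, 26 kBq

P-33: 15.6 × (1/2)^0.88538 ≈ 8.445 kBq.
Fe-59: 36.5 × (1/2)^0.50337 ≈ 25.749 kBq.
Fe-59 has more remaining, at ≈ 25.749 kBq.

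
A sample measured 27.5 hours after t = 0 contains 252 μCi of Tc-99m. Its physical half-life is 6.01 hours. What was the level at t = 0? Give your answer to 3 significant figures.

6010 μCi

Number of half-lives elapsed: n = 27.5/6.01 ≈ 4.5757.
A₀ = A × 2^n = 252 × 2^4.5757 = 252 × 23.847 ≈ 6009.3 μCi.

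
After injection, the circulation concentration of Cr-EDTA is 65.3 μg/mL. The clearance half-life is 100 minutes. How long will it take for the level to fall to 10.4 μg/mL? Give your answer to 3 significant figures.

Fraction remaining = 10.4/65.3 ≈ 0.15926.
n = log₂(65.3/10.4) = ln(6.2788)/ln 2 ≈ 2.6505 half-lives.
t = n × t½ = 2.6505 × 100 ≈ 265.05 minutes.

265 minutes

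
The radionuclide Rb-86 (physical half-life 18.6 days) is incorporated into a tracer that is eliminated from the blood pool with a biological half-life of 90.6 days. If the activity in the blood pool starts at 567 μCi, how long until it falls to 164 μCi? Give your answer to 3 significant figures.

27.6 days

1/t_eff = 1/t_phys + 1/t_biol = 1/18.6 + 1/90.6 = 0.064801 per day.
t_eff = 18.6 × 90.6 / (18.6 + 90.6) ≈ 15.432 days.
n = log₂(567/164) ≈ 1.7897; t = 1.7897 × 15.432 ≈ 27.618 days.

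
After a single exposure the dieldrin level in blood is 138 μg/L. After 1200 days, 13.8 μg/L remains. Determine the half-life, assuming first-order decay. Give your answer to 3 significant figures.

361 days

A/A₀ = 13.8/138 ≈ 0.1.
n = log₂(10) ≈ 3.3219 half-lives elapsed in 1200 days.
t½ = 1200/3.3219 ≈ 361.24 days.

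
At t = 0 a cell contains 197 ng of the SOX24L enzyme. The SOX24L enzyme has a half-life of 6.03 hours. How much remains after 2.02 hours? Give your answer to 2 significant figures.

Number of half-lives: n = 2.02/6.03 ≈ 0.33499.
Remaining = 197 × (1/2)^0.33499 = 197 × 0.79279 ≈ 156.18 ng.

160 ng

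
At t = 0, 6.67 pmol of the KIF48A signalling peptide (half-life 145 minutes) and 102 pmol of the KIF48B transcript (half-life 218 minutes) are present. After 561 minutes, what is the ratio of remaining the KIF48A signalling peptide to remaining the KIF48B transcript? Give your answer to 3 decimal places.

0.027

KIF48A signalling peptide: 6.67 × (1/2)^(561/145) = 6.67 × (1/2)^3.869 ≈ 0.45651 pmol.
KIF48B transcript: 102 × (1/2)^(561/218) = 102 × (1/2)^2.5734 ≈ 17.137 pmol.
Ratio ≈ 0.45651 / 17.137 ≈ 0.026639.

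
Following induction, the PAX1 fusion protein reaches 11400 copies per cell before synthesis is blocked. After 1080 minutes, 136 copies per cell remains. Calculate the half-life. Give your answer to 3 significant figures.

169 minutes

A/A₀ = 136/11400 ≈ 0.01193.
n = log₂(83.824) ≈ 6.3893 half-lives elapsed in 1080 minutes.
t½ = 1080/6.3893 ≈ 169.03 minutes.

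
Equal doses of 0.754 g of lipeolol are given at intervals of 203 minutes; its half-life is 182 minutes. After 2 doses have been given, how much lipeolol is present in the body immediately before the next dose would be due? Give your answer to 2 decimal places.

The 2 doses were given 406, 203 minutes ago.
Total = 0.754·(1/2)^(406/182) + 0.754·(1/2)^(203/182)
      = 0.16064 + 0.34802 ≈ 0.50866 g.

0.51 g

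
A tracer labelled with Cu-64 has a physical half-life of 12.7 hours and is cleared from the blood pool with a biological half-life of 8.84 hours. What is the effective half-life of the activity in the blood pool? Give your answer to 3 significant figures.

1/t_eff = 1/t_phys + 1/t_biol = 1/12.7 + 1/8.84 = 0.19186 per hour.
t_eff = 12.7 × 8.84 / (12.7 + 8.84) ≈ 5.2121 hours.

5.21 hours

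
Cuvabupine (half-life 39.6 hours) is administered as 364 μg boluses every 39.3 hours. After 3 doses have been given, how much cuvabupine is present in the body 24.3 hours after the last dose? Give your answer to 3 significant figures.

418 μg

The 3 doses were given 102.9, 63.6, 24.3 hours ago.
Total = 364·(1/2)^(102.9/39.6) + 364·(1/2)^(63.6/39.6) + 364·(1/2)^(24.3/39.6)
      = 60.101 + 119.57 + 237.89 ≈ 417.56 μg.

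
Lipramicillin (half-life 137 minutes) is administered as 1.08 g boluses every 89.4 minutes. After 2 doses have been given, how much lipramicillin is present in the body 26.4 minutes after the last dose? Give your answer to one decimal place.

1.5 g

The 2 doses were given 115.8, 26.4 minutes ago.
Total = 1.08·(1/2)^(115.8/137) + 1.08·(1/2)^(26.4/137)
      = 0.60114 + 0.94496 ≈ 1.5461 g.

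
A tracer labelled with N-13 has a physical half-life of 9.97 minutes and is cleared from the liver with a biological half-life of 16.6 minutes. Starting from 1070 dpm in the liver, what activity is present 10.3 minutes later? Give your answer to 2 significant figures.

1/t_eff = 1/t_phys + 1/t_biol = 1/9.97 + 1/16.6 = 0.16054 per minute.
t_eff = 9.97 × 16.6 / (9.97 + 16.6) ≈ 6.2289 minutes.
Remaining = 1070 × (1/2)^(10.3/6.2289) = 1070 × (1/2)^1.6536 ≈ 340.1 dpm.

340 dpm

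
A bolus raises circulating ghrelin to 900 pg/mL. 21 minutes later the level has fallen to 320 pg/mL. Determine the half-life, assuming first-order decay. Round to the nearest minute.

14 minutes

A/A₀ = 320/900 ≈ 0.35556.
n = log₂(2.8125) ≈ 1.4919 half-lives elapsed in 21 minutes.
t½ = 21/1.4919 ≈ 14.076 minutes.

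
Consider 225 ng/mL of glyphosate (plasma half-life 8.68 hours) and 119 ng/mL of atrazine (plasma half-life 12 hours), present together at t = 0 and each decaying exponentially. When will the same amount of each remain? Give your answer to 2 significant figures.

29 hours

Set 225·(1/2)^(t/8.68) = 119·(1/2)^(t/12).
Taking log₂: log₂(225/119) = t·(1/8.68 − 1/12).
log₂(1.8908) = 0.91896; 1/8.68 − 1/12 = 0.031874.
t = 0.91896 / 0.031874 ≈ 28.831 hours.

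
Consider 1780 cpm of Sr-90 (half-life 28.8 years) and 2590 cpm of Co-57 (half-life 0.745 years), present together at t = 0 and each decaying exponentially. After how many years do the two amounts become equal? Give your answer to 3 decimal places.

0.414 years

Set 1780·(1/2)^(t/28.8) = 2590·(1/2)^(t/0.745).
Taking log₂: log₂(1780/2590) = t·(1/28.8 − 1/0.745).
log₂(0.68726) = -0.54107; 1/28.8 − 1/0.745 = -1.3076.
t = -0.54107 / -1.3076 ≈ 0.41381 years.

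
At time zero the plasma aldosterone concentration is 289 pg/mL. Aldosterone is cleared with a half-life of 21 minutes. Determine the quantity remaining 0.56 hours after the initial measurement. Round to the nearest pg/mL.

Convert the elapsed time: 0.56 hours = 33.6 minutes.
Number of half-lives: n = 33.6/21 ≈ 1.6.
Remaining = 289 × (1/2)^1.6 = 289 × 0.32988 ≈ 95.334 pg/mL.

95 pg/mL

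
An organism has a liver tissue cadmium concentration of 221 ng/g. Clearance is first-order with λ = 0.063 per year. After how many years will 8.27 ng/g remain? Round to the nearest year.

52 years

t½ = ln 2 / λ = 0.69315 / 0.063 ≈ 11.002 years.
Fraction remaining = 8.27/221 ≈ 0.037421.
n = log₂(221/8.27) = ln(26.723)/ln 2 ≈ 4.74 half-lives.
t = n × t½ = 4.74 × 11.002 ≈ 52.151 years.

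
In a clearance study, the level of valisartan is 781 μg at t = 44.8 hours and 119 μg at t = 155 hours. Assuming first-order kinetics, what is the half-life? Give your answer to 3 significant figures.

40.6 hours

Over Δt = 155 − 44.8 = 110.2 hours, the level fell by a factor of 781/119 ≈ 6.563.
n = log₂(6.563) ≈ 2.7144 half-lives, so t½ = 110.2/2.7144 ≈ 40.599 hours.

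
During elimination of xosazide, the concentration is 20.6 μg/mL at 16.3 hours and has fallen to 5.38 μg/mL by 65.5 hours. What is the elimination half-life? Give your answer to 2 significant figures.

Over Δt = 65.5 − 16.3 = 49.2 hours, the level fell by a factor of 20.6/5.38 ≈ 3.829.
n = log₂(3.829) ≈ 1.937 half-lives, so t½ = 49.2/1.937 ≈ 25.401 hours.

25 hours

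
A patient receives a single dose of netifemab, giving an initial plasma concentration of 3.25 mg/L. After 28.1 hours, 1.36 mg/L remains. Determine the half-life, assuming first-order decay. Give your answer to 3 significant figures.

A/A₀ = 1.36/3.25 ≈ 0.41846.
n = log₂(2.3897) ≈ 1.2568 half-lives elapsed in 28.1 hours.
t½ = 28.1/1.2568 ≈ 22.358 hours.

22.4 hours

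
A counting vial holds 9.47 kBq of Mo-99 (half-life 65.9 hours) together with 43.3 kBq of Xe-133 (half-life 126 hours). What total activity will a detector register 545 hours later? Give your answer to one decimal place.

Mo-99: 9.47 × (1/2)^(545/65.9) = 9.47 × (1/2)^8.2701 ≈ 0.030676 kBq.
Xe-133: 43.3 × (1/2)^(545/126) = 43.3 × (1/2)^4.3254 ≈ 2.1598 kBq.
Total = 0.030676 + 2.1598 ≈ 2.1905 kBq.

2.2 kBq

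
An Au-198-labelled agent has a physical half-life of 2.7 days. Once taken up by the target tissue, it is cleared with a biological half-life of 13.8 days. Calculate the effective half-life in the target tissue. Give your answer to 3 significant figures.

2.26 days

1/t_eff = 1/t_phys + 1/t_biol = 1/2.7 + 1/13.8 = 0.44283 per day.
t_eff = 2.7 × 13.8 / (2.7 + 13.8) ≈ 2.2582 days.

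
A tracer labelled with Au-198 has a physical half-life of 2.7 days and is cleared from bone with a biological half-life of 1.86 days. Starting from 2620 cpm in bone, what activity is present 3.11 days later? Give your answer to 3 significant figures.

370 cpm

1/t_eff = 1/t_phys + 1/t_biol = 1/2.7 + 1/1.86 = 0.908 per day.
t_eff = 2.7 × 1.86 / (2.7 + 1.86) ≈ 1.1013 days.
Remaining = 2620 × (1/2)^(3.11/1.1013) = 2620 × (1/2)^2.8239 ≈ 370.02 cpm.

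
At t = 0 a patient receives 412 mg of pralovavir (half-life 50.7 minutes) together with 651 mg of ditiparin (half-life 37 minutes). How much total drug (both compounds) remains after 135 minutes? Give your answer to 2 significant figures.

pralovavir: 412 × (1/2)^(135/50.7) = 412 × (1/2)^2.6627 ≈ 65.064 mg.
ditiparin: 651 × (1/2)^(135/37) = 651 × (1/2)^3.6486 ≈ 51.907 mg.
Total = 65.064 + 51.907 ≈ 116.97 mg.

120 mg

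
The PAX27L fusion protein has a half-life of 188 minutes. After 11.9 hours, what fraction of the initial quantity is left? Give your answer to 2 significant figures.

0.072

11.9 hours = 714 minutes.
n = 714/188 ≈ 3.7979 half-lives.
Fraction remaining = (1/2)^3.7979 ≈ 0.0719.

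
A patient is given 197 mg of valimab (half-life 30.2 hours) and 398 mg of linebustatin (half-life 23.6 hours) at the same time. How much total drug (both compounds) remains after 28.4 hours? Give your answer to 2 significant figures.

valimab: 197 × (1/2)^(28.4/30.2) = 197 × (1/2)^0.9404 ≈ 102.65 mg.
linebustatin: 398 × (1/2)^(28.4/23.6) = 398 × (1/2)^1.2034 ≈ 172.83 mg.
Total = 102.65 + 172.83 ≈ 275.49 mg.

280 mg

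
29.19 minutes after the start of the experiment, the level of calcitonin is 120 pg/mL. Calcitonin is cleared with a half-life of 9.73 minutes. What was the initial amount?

Number of half-lives elapsed: n = 29.19/9.73 ≈ 3.
A₀ = A × 2^n = 120 × 2^3 = 120 × 8 ≈ 960 pg/mL.

960 pg/mL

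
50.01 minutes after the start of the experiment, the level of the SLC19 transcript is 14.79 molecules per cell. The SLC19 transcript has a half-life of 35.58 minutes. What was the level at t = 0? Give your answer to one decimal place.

39.2 molecules per cell

Number of half-lives elapsed: n = 50.01/35.58 ≈ 1.4056.
A₀ = A × 2^n = 14.79 × 2^1.4056 = 14.79 × 2.6492 ≈ 39.182 molecules per cell.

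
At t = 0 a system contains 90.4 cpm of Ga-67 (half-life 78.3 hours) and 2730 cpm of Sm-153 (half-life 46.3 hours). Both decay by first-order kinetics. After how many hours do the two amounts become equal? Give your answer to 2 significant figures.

Set 90.4·(1/2)^(t/78.3) = 2730·(1/2)^(t/46.3).
Taking log₂: log₂(90.4/2730) = t·(1/78.3 − 1/46.3).
log₂(0.033114) = -4.9164; 1/78.3 − 1/46.3 = -0.0088269.
t = -4.9164 / -0.0088269 ≈ 556.98 hours.

560 hours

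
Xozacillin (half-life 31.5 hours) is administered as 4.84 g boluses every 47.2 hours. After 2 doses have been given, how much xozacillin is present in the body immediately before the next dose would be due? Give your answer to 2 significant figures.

The 2 doses were given 94.4, 47.2 hours ago.
Total = 4.84·(1/2)^(94.4/31.5) + 4.84·(1/2)^(47.2/31.5)
      = 0.60633 + 1.7131 ≈ 2.3194 g.

2.3 g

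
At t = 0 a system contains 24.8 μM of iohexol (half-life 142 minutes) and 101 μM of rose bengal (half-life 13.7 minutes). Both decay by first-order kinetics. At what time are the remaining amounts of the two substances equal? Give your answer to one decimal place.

Set 24.8·(1/2)^(t/142) = 101·(1/2)^(t/13.7).
Taking log₂: log₂(24.8/101) = t·(1/142 − 1/13.7).
log₂(0.24554) = -2.0259; 1/142 − 1/13.7 = -0.06595.
t = -2.0259 / -0.06595 ≈ 30.719 minutes.

30.7 minutes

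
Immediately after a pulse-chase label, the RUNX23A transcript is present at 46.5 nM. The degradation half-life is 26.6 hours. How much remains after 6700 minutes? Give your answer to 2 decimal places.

Convert the elapsed time: 6700 minutes = 111.667 hours.
Number of half-lives: n = 111.667/26.6 ≈ 4.198.
Remaining = 46.5 × (1/2)^4.198 = 46.5 × 0.054485 ≈ 2.5336 nM.

2.53 nM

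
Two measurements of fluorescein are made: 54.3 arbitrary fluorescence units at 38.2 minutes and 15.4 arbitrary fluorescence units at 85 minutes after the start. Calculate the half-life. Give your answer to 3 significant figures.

Over Δt = 85 − 38.2 = 46.8 minutes, the level fell by a factor of 54.3/15.4 ≈ 3.526.
n = log₂(3.526) ≈ 1.818 half-lives, so t½ = 46.8/1.818 ≈ 25.742 minutes.

25.7 minutes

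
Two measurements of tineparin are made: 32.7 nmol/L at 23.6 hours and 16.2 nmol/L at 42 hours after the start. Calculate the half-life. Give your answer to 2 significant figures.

Over Δt = 42 − 23.6 = 18.4 hours, the level fell by a factor of 32.7/16.2 ≈ 2.0185.
n = log₂(2.0185) ≈ 1.0133 half-lives, so t½ = 18.4/1.0133 ≈ 18.159 hours.

18 hours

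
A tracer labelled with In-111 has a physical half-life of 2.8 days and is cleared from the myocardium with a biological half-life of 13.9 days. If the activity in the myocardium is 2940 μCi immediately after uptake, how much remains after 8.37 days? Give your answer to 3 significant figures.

1/t_eff = 1/t_phys + 1/t_biol = 1/2.8 + 1/13.9 = 0.42909 per day.
t_eff = 2.8 × 13.9 / (2.8 + 13.9) ≈ 2.3305 days.
Remaining = 2940 × (1/2)^(8.37/2.3305) = 2940 × (1/2)^3.5914 ≈ 243.9 μCi.

244 μCi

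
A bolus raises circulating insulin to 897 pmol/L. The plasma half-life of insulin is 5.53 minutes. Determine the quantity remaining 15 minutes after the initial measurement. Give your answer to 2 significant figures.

140 pmol/L

Number of half-lives: n = 15/5.53 ≈ 2.7125.
Remaining = 897 × (1/2)^2.7125 = 897 × 0.15257 ≈ 136.85 pmol/L.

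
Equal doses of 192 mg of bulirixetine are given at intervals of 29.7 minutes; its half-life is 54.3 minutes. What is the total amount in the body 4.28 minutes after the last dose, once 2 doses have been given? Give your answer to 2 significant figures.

310 mg

The 2 doses were given 33.98, 4.28 minutes ago.
Total = 192·(1/2)^(33.98/54.3) + 192·(1/2)^(4.28/54.3)
      = 124.43 + 181.79 ≈ 306.22 mg.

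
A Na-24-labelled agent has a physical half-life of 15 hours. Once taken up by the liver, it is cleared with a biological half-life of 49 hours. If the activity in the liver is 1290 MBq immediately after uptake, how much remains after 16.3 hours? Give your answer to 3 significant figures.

1/t_eff = 1/t_phys + 1/t_biol = 1/15 + 1/49 = 0.087075 per hour.
t_eff = 15 × 49 / (15 + 49) ≈ 11.484 hours.
Remaining = 1290 × (1/2)^(16.3/11.484) = 1290 × (1/2)^1.4193 ≈ 482.32 MBq.

482 MBq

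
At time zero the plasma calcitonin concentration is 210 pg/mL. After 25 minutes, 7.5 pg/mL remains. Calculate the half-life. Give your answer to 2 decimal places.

A/A₀ = 7.5/210 ≈ 0.035714.
n = log₂(28) ≈ 4.8074 half-lives elapsed in 25 minutes.
t½ = 25/4.8074 ≈ 5.2004 minutes.

5.20 minutes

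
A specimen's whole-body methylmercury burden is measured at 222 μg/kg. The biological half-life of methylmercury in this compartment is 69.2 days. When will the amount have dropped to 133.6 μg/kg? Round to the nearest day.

51 days

Fraction remaining = 133.6/222 ≈ 0.6018.
n = log₂(222/133.6) = ln(1.6617)/ln 2 ≈ 0.73264 half-lives.
t = n × t½ = 0.73264 × 69.2 ≈ 50.699 days.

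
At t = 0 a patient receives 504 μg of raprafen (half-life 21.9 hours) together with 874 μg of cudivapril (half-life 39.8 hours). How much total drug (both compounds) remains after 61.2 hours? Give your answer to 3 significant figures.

374 μg

raprafen: 504 × (1/2)^(61.2/21.9) = 504 × (1/2)^2.7945 ≈ 72.643 μg.
cudivapril: 874 × (1/2)^(61.2/39.8) = 874 × (1/2)^1.5377 ≈ 301.04 μg.
Total = 72.643 + 301.04 ≈ 373.68 μg.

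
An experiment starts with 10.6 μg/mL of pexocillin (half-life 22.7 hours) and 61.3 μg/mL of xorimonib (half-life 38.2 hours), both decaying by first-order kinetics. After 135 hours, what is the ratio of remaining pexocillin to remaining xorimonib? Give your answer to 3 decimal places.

pexocillin: 10.6 × (1/2)^(135/22.7) = 10.6 × (1/2)^5.9471 ≈ 0.17181 μg/mL.
xorimonib: 61.3 × (1/2)^(135/38.2) = 61.3 × (1/2)^3.534 ≈ 5.2919 μg/mL.
Ratio ≈ 0.17181 / 5.2919 ≈ 0.032466.

0.032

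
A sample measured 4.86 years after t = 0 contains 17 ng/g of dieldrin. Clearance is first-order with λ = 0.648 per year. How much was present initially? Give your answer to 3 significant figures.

t½ = ln 2 / λ = 0.69315 / 0.648 ≈ 1.0697 years.
Number of half-lives elapsed: n = 4.86/1.0697 ≈ 4.5435.
A₀ = A × 2^n = 17 × 2^4.5435 = 17 × 23.319 ≈ 396.43 ng/g.

396 ng/g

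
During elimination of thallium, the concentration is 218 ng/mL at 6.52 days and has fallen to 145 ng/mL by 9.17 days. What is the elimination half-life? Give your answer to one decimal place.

4.5 days

Over Δt = 9.17 − 6.52 = 2.65 days, the level fell by a factor of 218/145 ≈ 1.5034.
n = log₂(1.5034) ≈ 0.58828 half-lives, so t½ = 2.65/0.58828 ≈ 4.5047 days.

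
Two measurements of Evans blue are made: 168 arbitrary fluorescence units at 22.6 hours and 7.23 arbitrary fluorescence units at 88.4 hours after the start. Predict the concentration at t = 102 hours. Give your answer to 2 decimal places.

3.77 arbitrary fluorescence units

Over Δt = 88.4 − 22.6 = 65.8 hours, the level fell by a factor of 168/7.23 ≈ 23.237.
n = log₂(23.237) ≈ 4.5383 half-lives, so t½ = 65.8/4.5383 ≈ 14.499 hours.
From t = 88.4 to t = 102: 7.23 × (1/2)^((102−88.4)/14.499) ≈ 3.7737 arbitrary fluorescence units.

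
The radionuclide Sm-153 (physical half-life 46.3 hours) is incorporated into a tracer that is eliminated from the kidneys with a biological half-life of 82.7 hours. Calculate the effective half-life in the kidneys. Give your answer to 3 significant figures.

29.7 hours

1/t_eff = 1/t_phys + 1/t_biol = 1/46.3 + 1/82.7 = 0.03369 per hour.
t_eff = 46.3 × 82.7 / (46.3 + 82.7) ≈ 29.682 hours.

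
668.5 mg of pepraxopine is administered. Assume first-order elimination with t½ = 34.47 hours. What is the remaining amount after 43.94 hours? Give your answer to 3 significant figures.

276 mg

Number of half-lives: n = 43.94/34.47 ≈ 1.2747.
Remaining = 668.5 × (1/2)^1.2747 = 668.5 × 0.4133 ≈ 276.29 mg.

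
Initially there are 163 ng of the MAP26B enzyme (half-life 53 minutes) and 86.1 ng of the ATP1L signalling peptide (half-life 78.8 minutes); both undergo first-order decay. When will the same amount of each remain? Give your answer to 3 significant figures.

149 minutes

Set 163·(1/2)^(t/53) = 86.1·(1/2)^(t/78.8).
Taking log₂: log₂(163/86.1) = t·(1/53 − 1/78.8).
log₂(1.8931) = 0.92079; 1/53 − 1/78.8 = 0.0061776.
t = 0.92079 / 0.0061776 ≈ 149.05 minutes.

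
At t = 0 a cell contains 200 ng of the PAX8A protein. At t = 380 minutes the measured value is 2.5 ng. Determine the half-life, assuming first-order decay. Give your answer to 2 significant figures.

60 minutes

A/A₀ = 2.5/200 ≈ 0.0125.
n = log₂(80) ≈ 6.3219 half-lives elapsed in 380 minutes.
t½ = 380/6.3219 ≈ 60.108 minutes.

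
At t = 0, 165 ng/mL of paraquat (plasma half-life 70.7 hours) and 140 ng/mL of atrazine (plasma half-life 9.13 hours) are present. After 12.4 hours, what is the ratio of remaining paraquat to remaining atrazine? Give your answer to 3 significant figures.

2.68

paraquat: 165 × (1/2)^(12.4/70.7) = 165 × (1/2)^0.17539 ≈ 146.11 ng/mL.
atrazine: 140 × (1/2)^(12.4/9.13) = 140 × (1/2)^1.3582 ≈ 54.611 ng/mL.
Ratio ≈ 146.11 / 54.611 ≈ 2.6755.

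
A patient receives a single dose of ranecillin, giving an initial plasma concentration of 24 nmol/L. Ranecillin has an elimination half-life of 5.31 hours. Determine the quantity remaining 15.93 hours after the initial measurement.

3 nmol/L

Elapsed time is 3 half-lives (15.93/5.31).
Each half-life halves the amount: 24 × (1/2)^3 = 24/8 = 3 nmol/L.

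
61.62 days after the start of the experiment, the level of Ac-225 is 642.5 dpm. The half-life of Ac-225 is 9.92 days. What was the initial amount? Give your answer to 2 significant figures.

Number of half-lives elapsed: n = 61.62/9.92 ≈ 6.2117.
A₀ = A × 2^n = 642.5 × 2^6.2117 = 642.5 × 74.115 ≈ 47619 dpm.

48000 dpm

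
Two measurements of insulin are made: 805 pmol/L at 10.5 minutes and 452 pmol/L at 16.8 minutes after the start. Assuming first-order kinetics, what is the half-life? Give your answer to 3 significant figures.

7.57 minutes

Over Δt = 16.8 − 10.5 = 6.3 minutes, the level fell by a factor of 805/452 ≈ 1.781.
n = log₂(1.781) ≈ 0.83267 half-lives, so t½ = 6.3/0.83267 ≈ 7.5661 minutes.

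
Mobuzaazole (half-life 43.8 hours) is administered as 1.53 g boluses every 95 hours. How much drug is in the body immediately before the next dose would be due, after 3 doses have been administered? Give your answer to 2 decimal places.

0.43 g

The 3 doses were given 285, 190, 95 hours ago.
Total = 1.53·(1/2)^(285/43.8) + 1.53·(1/2)^(190/43.8) + 1.53·(1/2)^(95/43.8)
      = 0.016824 + 0.075658 + 0.34023 ≈ 0.43271 g.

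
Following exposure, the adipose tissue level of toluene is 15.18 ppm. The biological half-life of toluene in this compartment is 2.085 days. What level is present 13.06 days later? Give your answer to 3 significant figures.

Number of half-lives: n = 13.06/2.085 ≈ 6.2638.
Remaining = 15.18 × (1/2)^6.2638 = 15.18 × 0.013014 ≈ 0.19755 ppm.

0.198 ppm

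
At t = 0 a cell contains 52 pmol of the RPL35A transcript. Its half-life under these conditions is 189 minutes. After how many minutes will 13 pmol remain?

13/52 = 1/4, so 2 half-lives have elapsed.
t = 2 × 189 = 378 minutes.

378 minutes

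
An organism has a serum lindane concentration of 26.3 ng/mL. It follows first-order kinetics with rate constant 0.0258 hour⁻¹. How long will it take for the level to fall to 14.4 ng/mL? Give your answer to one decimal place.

23.3 hours

t½ = ln 2 / λ = 0.69315 / 0.0258 ≈ 26.866 hours.
Fraction remaining = 14.4/26.3 ≈ 0.54753.
n = log₂(26.3/14.4) = ln(1.8264)/ln 2 ≈ 0.86899 half-lives.
t = n × t½ = 0.86899 × 26.866 ≈ 23.347 hours.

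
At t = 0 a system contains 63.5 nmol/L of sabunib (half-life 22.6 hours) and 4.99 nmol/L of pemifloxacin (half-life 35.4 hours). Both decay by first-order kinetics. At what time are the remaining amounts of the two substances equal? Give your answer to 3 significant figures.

229 hours

Set 63.5·(1/2)^(t/22.6) = 4.99·(1/2)^(t/35.4).
Taking log₂: log₂(63.5/4.99) = t·(1/22.6 − 1/35.4).
log₂(12.725) = 3.6696; 1/22.6 − 1/35.4 = 0.015999.
t = 3.6696 / 0.015999 ≈ 229.36 hours.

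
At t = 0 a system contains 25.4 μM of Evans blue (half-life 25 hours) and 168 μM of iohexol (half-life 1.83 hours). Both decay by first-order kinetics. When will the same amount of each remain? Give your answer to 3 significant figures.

Set 25.4·(1/2)^(t/25) = 168·(1/2)^(t/1.83).
Taking log₂: log₂(25.4/168) = t·(1/25 − 1/1.83).
log₂(0.15119) = -2.7256; 1/25 − 1/1.83 = -0.50645.
t = -2.7256 / -0.50645 ≈ 5.3817 hours.

5.38 hours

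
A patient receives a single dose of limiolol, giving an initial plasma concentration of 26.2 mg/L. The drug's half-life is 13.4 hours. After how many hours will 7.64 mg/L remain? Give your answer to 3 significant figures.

Fraction remaining = 7.64/26.2 ≈ 0.2916.
n = log₂(26.2/7.64) = ln(3.4293)/ln 2 ≈ 1.7779 half-lives.
t = n × t½ = 1.7779 × 13.4 ≈ 23.824 hours.

23.8 hours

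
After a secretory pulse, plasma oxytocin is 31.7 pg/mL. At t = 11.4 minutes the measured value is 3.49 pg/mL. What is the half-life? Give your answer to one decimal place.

A/A₀ = 3.49/31.7 ≈ 0.11009.
n = log₂(9.0831) ≈ 3.1832 half-lives elapsed in 11.4 minutes.
t½ = 11.4/3.1832 ≈ 3.5813 minutes.

3.6 minutes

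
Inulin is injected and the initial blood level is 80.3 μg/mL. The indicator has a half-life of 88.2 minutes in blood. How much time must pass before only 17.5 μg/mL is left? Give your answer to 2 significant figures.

Fraction remaining = 17.5/80.3 ≈ 0.21793.
n = log₂(80.3/17.5) = ln(4.5886)/ln 2 ≈ 2.198 half-lives.
t = n × t½ = 2.198 × 88.2 ≈ 193.87 minutes.

190 minutes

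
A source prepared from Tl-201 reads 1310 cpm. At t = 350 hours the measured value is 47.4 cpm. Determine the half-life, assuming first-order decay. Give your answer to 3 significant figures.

A/A₀ = 47.4/1310 ≈ 0.036183.
n = log₂(27.637) ≈ 4.7885 half-lives elapsed in 350 hours.
t½ = 350/4.7885 ≈ 73.091 hours.

73.1 hours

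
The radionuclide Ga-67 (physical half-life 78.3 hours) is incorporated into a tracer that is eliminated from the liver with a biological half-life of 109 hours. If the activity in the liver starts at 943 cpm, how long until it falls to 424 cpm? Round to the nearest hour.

1/t_eff = 1/t_phys + 1/t_biol = 1/78.3 + 1/109 = 0.021946 per hour.
t_eff = 78.3 × 109 / (78.3 + 109) ≈ 45.567 hours.
n = log₂(943/424) ≈ 1.1532; t = 1.1532 × 45.567 ≈ 52.548 hours.

53 hours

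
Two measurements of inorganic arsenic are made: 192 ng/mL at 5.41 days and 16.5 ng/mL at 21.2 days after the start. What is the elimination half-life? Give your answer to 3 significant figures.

Over Δt = 21.2 − 5.41 = 15.79 days, the level fell by a factor of 192/16.5 ≈ 11.636.
n = log₂(11.636) ≈ 3.5406 half-lives, so t½ = 15.79/3.5406 ≈ 4.4597 days.

4.46 days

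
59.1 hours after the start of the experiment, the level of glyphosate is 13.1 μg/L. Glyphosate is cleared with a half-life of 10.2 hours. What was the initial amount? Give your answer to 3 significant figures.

727 μg/L

Number of half-lives elapsed: n = 59.1/10.2 ≈ 5.7941.
A₀ = A × 2^n = 13.1 × 2^5.7941 = 13.1 × 55.489 ≈ 726.9 μg/L.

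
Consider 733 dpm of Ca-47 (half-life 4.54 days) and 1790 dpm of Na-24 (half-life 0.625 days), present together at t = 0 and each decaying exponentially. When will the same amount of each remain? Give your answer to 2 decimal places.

0.93 days

Set 733·(1/2)^(t/4.54) = 1790·(1/2)^(t/0.625).
Taking log₂: log₂(733/1790) = t·(1/4.54 − 1/0.625).
log₂(0.4095) = -1.2881; 1/4.54 − 1/0.625 = -1.3797.
t = -1.2881 / -1.3797 ≈ 0.93357 days.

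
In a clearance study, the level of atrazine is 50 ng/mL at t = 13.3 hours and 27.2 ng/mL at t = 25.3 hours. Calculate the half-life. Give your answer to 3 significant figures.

13.7 hours

Over Δt = 25.3 − 13.3 = 12 hours, the level fell by a factor of 50/27.2 ≈ 1.8382.
n = log₂(1.8382) ≈ 0.87832 half-lives, so t½ = 12/0.87832 ≈ 13.662 hours.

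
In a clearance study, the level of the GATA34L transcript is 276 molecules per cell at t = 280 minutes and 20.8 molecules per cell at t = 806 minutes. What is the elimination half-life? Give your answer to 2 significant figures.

Over Δt = 806 − 280 = 526 minutes, the level fell by a factor of 276/20.8 ≈ 13.269.
n = log₂(13.269) ≈ 3.73 half-lives, so t½ = 526/3.73 ≈ 141.02 minutes.

140 minutes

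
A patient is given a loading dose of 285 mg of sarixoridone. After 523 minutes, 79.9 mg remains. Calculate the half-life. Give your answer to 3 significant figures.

A/A₀ = 79.9/285 ≈ 0.28035.
n = log₂(3.567) ≈ 1.8347 half-lives elapsed in 523 minutes.
t½ = 523/1.8347 ≈ 285.06 minutes.

285 minutes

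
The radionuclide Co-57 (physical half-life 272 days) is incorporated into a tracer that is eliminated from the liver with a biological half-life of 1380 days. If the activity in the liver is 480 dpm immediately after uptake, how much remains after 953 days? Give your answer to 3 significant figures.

1/t_eff = 1/t_phys + 1/t_biol = 1/272 + 1/1380 = 0.0044011 per day.
t_eff = 272 × 1380 / (272 + 1380) ≈ 227.22 days.
Remaining = 480 × (1/2)^(953/227.22) = 480 × (1/2)^4.1943 ≈ 26.221 dpm.

26.2 dpm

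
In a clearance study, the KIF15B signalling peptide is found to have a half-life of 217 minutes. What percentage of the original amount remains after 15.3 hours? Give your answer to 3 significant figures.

15.3 hours = 918 minutes.
n = 918/217 ≈ 4.2304 half-lives.
Fraction remaining = (1/2)^4.2304 ≈ 0.053274, i.e. 5.3274%.

5.33%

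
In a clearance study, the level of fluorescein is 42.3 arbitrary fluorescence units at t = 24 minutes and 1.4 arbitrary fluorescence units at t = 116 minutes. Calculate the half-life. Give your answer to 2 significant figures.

19 minutes

Over Δt = 116 − 24 = 92 minutes, the level fell by a factor of 42.3/1.4 ≈ 30.214.
n = log₂(30.214) ≈ 4.9172 half-lives, so t½ = 92/4.9172 ≈ 18.71 minutes.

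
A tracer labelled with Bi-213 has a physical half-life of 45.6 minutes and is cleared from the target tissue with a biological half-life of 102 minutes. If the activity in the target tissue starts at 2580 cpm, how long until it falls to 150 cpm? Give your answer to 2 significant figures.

1/t_eff = 1/t_phys + 1/t_biol = 1/45.6 + 1/102 = 0.031734 per minute.
t_eff = 45.6 × 102 / (45.6 + 102) ≈ 31.512 minutes.
n = log₂(2580/150) ≈ 4.1043; t = 4.1043 × 31.512 ≈ 129.34 minutes.

130 minutes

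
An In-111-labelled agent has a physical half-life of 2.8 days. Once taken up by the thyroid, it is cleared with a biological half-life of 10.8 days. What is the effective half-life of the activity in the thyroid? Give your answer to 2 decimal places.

2.22 days

1/t_eff = 1/t_phys + 1/t_biol = 1/2.8 + 1/10.8 = 0.44974 per day.
t_eff = 2.8 × 10.8 / (2.8 + 10.8) ≈ 2.2235 days.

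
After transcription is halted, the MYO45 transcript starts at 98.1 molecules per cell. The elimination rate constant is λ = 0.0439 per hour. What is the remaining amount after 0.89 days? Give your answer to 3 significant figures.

t½ = ln 2 / λ = 0.69315 / 0.0439 ≈ 15.789 hours.
Convert the elapsed time: 0.89 days = 21.36 hours.
Number of half-lives: n = 21.36/15.789 ≈ 1.3528.
Remaining = 98.1 × (1/2)^1.3528 = 98.1 × 0.39153 ≈ 38.409 molecules per cell.

38.4 molecules per cell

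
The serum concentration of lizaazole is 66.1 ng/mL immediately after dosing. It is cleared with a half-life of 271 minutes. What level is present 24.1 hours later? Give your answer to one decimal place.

1.6 ng/mL

Convert the elapsed time: 24.1 hours = 1446 minutes.
Number of half-lives: n = 1446/271 ≈ 5.3358.
Remaining = 66.1 × (1/2)^5.3358 = 66.1 × 0.024761 ≈ 1.6367 ng/mL.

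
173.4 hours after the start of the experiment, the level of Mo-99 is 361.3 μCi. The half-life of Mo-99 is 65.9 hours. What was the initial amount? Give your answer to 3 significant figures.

2240 μCi

Number of half-lives elapsed: n = 173.4/65.9 ≈ 2.6313.
A₀ = A × 2^n = 361.3 × 2^2.6313 = 361.3 × 6.1957 ≈ 2238.5 μCi.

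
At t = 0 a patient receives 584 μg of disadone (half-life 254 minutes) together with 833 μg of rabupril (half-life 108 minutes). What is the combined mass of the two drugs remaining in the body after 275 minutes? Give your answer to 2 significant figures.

disadone: 584 × (1/2)^(275/254) = 584 × (1/2)^1.0827 ≈ 275.74 μg.
rabupril: 833 × (1/2)^(275/108) = 833 × (1/2)^2.5463 ≈ 142.6 μg.
Total = 275.74 + 142.6 ≈ 418.34 μg.

420 μg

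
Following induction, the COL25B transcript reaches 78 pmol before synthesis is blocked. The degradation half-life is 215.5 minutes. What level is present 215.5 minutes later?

39 pmol

Elapsed time is 1 half-life (215.5/215.5).
Each half-life halves the amount: 78 × (1/2)^1 = 78/2 = 39 pmol.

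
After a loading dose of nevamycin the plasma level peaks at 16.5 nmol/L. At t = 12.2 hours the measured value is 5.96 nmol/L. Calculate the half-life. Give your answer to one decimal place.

A/A₀ = 5.96/16.5 ≈ 0.36121.
n = log₂(2.7685) ≈ 1.4691 half-lives elapsed in 12.2 hours.
t½ = 12.2/1.4691 ≈ 8.3045 hours.

8.3 hours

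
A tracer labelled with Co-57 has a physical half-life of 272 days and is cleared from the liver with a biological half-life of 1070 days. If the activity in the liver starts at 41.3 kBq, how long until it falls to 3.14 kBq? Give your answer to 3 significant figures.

1/t_eff = 1/t_phys + 1/t_biol = 1/272 + 1/1070 = 0.0046111 per day.
t_eff = 272 × 1070 / (272 + 1070) ≈ 216.87 days.
n = log₂(41.3/3.14) ≈ 3.7173; t = 3.7173 × 216.87 ≈ 806.17 days.

806 days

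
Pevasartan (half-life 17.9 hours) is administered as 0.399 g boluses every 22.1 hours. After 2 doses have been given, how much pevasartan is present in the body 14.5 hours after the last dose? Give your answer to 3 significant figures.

0.324 g

The 2 doses were given 36.6, 14.5 hours ago.
Total = 0.399·(1/2)^(36.6/17.9) + 0.399·(1/2)^(14.5/17.9)
      = 0.096707 + 0.22757 ≈ 0.32428 g.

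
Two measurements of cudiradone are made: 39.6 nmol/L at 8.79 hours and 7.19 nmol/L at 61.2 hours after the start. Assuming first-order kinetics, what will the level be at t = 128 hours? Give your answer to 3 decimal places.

0.817 nmol/L

Over Δt = 61.2 − 8.79 = 52.41 hours, the level fell by a factor of 39.6/7.19 ≈ 5.5076.
n = log₂(5.5076) ≈ 2.4614 half-lives, so t½ = 52.41/2.4614 ≈ 21.292 hours.
From t = 61.2 to t = 128: 7.19 × (1/2)^((128−61.2)/21.292) ≈ 0.81718 nmol/L.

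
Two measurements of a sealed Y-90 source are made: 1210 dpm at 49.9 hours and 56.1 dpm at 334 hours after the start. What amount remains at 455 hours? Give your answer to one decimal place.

Over Δt = 334 − 49.9 = 284.1 hours, the level fell by a factor of 1210/56.1 ≈ 21.569.
n = log₂(21.569) ≈ 4.4309 half-lives, so t½ = 284.1/4.4309 ≈ 64.118 hours.
From t = 334 to t = 455: 56.1 × (1/2)^((455−334)/64.118) ≈ 15.166 dpm.

15.2 dpm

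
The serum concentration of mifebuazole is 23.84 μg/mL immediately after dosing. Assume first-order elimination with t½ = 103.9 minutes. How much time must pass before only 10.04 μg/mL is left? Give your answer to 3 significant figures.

Fraction remaining = 10.04/23.84 ≈ 0.42114.
n = log₂(23.84/10.04) = ln(2.3745)/ln 2 ≈ 1.2476 half-lives.
t = n × t½ = 1.2476 × 103.9 ≈ 129.63 minutes.

130 minutes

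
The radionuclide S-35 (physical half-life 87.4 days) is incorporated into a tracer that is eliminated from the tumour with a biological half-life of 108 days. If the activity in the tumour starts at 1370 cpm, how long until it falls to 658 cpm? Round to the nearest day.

51 days

1/t_eff = 1/t_phys + 1/t_biol = 1/87.4 + 1/108 = 0.020701 per day.
t_eff = 87.4 × 108 / (87.4 + 108) ≈ 48.307 days.
n = log₂(1370/658) ≈ 1.058; t = 1.058 × 48.307 ≈ 51.11 days.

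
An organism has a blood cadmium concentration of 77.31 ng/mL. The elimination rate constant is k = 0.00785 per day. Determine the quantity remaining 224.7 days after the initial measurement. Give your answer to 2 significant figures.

t½ = ln 2 / k = 0.69315 / 0.00785 ≈ 88.299 days.
Number of half-lives: n = 224.7/88.299 ≈ 2.5448.
Remaining = 77.31 × (1/2)^2.5448 = 77.31 × 0.17138 ≈ 13.249 ng/mL.

13 ng/mL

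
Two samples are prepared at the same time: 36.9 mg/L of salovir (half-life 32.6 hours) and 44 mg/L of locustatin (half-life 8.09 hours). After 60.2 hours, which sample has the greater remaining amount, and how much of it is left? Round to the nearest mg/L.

salovir, 10 mg/L

salovir: 36.9 × (1/2)^1.8466 ≈ 10.26 mg/L.
locustatin: 44 × (1/2)^7.4413 ≈ 0.25316 mg/L.
Salovir has more remaining, at ≈ 10.26 mg/L.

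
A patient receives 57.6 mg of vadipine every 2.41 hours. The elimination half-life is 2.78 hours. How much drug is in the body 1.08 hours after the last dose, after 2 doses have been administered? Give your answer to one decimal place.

68.1 mg

The 2 doses were given 3.49, 1.08 hours ago.
Total = 57.6·(1/2)^(3.49/2.78) + 57.6·(1/2)^(1.08/2.78)
      = 24.127 + 44.002 ≈ 68.13 mg.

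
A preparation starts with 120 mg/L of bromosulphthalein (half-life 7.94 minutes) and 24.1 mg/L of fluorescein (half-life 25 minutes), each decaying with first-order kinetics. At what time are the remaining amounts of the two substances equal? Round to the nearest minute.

Set 120·(1/2)^(t/7.94) = 24.1·(1/2)^(t/25).
Taking log₂: log₂(120/24.1) = t·(1/7.94 − 1/25).
log₂(4.9793) = 2.3159; 1/7.94 − 1/25 = 0.085945.
t = 2.3159 / 0.085945 ≈ 26.947 minutes.

27 minutes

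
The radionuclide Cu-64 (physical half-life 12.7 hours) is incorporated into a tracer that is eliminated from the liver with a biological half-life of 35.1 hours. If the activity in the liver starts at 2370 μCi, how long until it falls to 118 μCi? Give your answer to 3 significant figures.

40.4 hours

1/t_eff = 1/t_phys + 1/t_biol = 1/12.7 + 1/35.1 = 0.10723 per hour.
t_eff = 12.7 × 35.1 / (12.7 + 35.1) ≈ 9.3257 hours.
n = log₂(2370/118) ≈ 4.328; t = 4.328 × 9.3257 ≈ 40.362 hours.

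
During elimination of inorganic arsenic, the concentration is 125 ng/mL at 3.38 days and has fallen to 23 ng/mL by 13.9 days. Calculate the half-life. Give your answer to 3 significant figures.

4.31 days

Over Δt = 13.9 − 3.38 = 10.52 days, the level fell by a factor of 125/23 ≈ 5.4348.
n = log₂(5.4348) ≈ 2.4422 half-lives, so t½ = 10.52/2.4422 ≈ 4.3076 days.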